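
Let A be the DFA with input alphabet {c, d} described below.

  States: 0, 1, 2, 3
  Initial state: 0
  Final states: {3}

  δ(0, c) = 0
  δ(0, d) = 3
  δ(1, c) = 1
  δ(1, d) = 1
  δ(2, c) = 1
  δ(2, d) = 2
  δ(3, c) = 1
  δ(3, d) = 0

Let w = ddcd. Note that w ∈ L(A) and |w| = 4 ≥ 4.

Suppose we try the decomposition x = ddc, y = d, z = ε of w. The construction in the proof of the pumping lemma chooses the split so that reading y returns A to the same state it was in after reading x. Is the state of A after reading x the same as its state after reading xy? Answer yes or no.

no

Run of A on the first 4 characters of w = d d c d:
  step 0: 0  (start)
  step 1: 3  (read d: 0→3)
  step 2: 0  (read d: 3→0)
  step 3: 0  (read c: 0→0)
  step 4: 3  (read d: 0→3)

After x (step 3): 0. After xy (step 4): 3.
They differ (0 ≠ 3), so y is not a cycle from the state after x; this split is not the one the pumping-lemma construction produces, and pumping y need not keep the string in L(A).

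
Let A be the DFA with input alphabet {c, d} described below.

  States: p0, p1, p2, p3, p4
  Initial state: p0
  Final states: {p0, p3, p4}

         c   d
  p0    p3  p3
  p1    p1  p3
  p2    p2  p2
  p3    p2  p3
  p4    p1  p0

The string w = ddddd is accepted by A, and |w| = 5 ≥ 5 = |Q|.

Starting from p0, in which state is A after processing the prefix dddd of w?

p3

Run of A on the first 4 characters of w = d d d d:
  step 0: p0  (start)
  step 1: p3  (read d: p0→p3)
  step 2: p3  (read d: p3→p3)
  step 3: p3  (read d: p3→p3)
  step 4: p3  (read d: p3→p3)

After reading 4 characters, A is in state p3.
(This kind of state-tracing is the core of the pumping-lemma construction: with 5 states, pigeonhole forces a repeat within the first 5 steps.)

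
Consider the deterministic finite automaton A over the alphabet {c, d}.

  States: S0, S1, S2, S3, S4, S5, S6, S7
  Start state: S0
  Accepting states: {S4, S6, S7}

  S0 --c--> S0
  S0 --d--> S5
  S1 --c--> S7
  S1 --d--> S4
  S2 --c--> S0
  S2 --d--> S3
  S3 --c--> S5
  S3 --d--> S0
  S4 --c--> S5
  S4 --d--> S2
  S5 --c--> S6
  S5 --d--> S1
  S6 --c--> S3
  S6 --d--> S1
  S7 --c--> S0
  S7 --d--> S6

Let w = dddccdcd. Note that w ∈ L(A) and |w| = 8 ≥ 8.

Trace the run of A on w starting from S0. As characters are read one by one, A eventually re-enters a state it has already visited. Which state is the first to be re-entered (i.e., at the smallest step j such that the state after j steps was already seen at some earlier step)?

S5

State sequence: S0 -d-> S5 -d-> S1 -d-> S4 -c-> S5 -c-> S6 -d-> S1 -c-> S7 -d-> S6
First repeat at step 4: S5 was already visited.

The earliest repeat is at step j = 4: A is in S5, which it already visited at step i = 1.
Since A has 8 states, any run of length ≥ 8 visits 8+1 states, so by pigeonhole some state repeats within the first 8 steps — that repeat gives the pumpable loop.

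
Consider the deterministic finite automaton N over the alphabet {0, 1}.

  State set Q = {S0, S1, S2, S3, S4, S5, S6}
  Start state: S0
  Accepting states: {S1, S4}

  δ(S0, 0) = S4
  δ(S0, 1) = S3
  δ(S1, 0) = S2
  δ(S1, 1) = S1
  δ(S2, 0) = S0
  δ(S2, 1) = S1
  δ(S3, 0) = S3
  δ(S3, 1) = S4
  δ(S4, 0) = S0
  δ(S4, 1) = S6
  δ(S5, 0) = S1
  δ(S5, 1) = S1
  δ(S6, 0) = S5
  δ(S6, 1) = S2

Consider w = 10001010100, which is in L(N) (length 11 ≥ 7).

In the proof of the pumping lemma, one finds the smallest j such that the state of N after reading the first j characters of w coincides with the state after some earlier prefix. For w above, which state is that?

State sequence: S0 -1-> S3 -0-> S3 -0-> S3 -0-> S3 -1-> S4 -0-> S0 -1-> S3 -0-> S3 -1-> S4 -0-> S0 -0-> S4
First repeat at step 2: S3 was already visited.

The earliest repeat is at step j = 2: N is in S3, which it already visited at step i = 1.

S3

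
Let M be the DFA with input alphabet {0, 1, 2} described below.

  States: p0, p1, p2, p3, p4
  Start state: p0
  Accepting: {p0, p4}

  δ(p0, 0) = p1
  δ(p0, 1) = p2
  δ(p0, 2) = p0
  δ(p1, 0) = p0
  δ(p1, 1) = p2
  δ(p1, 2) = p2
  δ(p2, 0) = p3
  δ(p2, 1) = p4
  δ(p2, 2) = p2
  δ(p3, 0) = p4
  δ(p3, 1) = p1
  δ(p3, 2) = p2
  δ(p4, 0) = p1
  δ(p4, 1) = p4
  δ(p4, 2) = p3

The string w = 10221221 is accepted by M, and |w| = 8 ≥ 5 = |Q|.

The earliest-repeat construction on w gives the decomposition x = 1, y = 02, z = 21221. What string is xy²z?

xy^2z = 1·02·02·21221 = 1020221221.
Reading y = 02 takes M from p2 back to p2, so after x·y·y the machine is still in p2, and z then leads to the accepting state p4. Hence 1020221221 ∈ L(M).

1020221221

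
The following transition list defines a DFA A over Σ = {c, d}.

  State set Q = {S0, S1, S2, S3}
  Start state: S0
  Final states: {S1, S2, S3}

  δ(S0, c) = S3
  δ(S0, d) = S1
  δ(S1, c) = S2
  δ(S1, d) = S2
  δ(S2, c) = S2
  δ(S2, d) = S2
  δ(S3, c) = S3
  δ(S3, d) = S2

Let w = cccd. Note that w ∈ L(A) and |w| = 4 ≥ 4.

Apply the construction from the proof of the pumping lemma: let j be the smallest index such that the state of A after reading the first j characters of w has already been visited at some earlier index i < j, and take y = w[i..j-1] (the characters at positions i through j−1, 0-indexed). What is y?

Run of A on w = c c c d:
  step 0: S0  (start)
  step 1: S3  (read c: S0→S3)
  step 2: S3  (read c: S3→S3)   ← first repeat (S3 seen earlier)
  step 3: S3  (read c: S3→S3)
  step 4: S2  (read d: S3→S2)

So i = 1, j = 2, giving x = w[0:1] = c, y = w[1:2] = c, z = w[2:4] = cd.
Check: |xy| = 2 ≤ 4 and |y| = 1 ≥ 1. Reading y takes A from S3 back to S3, so every xyⁱz is accepted.
With |Q| = 4, pigeonhole forces a state repeat no later than step 4; the substring read between the first and second visits to that state can be pumped.

c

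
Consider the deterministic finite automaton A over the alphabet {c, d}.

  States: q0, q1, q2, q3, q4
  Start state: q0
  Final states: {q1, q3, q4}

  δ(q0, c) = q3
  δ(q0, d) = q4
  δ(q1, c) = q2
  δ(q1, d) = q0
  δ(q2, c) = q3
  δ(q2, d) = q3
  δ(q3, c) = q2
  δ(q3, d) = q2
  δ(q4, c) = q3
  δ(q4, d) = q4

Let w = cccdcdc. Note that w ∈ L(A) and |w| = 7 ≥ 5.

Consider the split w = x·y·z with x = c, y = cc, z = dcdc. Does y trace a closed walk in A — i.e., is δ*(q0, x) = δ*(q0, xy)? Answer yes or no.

yes

State sequence: q0 -c-> q3 -c-> q2 -c-> q3

After x (step 1): q3. After xy (step 3): q3.
They match, so y = cc drives A around a cycle from q3 back to itself; pumping y any number of times keeps A in q3 before reading z, and xyⁱz ∈ L(A) for every i ≥ 0.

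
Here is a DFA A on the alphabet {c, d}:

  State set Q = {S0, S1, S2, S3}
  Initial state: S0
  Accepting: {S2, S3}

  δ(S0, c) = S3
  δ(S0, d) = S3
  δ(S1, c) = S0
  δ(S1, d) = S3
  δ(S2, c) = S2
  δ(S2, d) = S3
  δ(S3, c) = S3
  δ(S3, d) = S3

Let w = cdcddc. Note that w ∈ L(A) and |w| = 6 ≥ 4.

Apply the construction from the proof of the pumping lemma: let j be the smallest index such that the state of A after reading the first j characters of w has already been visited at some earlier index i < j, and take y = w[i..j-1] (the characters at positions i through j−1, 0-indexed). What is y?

Run of A on w = c d c d d c:
  step 0: S0  (start)
  step 1: S3  (read c: S0→S3)
  step 2: S3  (read d: S3→S3)   ← first repeat (S3 seen earlier)
  step 3: S3  (read c: S3→S3)
  step 4: S3  (read d: S3→S3)
  step 5: S3  (read d: S3→S3)
  step 6: S3  (read c: S3→S3)

So i = 1, j = 2, giving x = w[0:1] = c, y = w[1:2] = d, z = w[2:6] = cddc.
Check: |xy| = 2 ≤ 4 and |y| = 1 ≥ 1. Reading y takes A from S3 back to S3, so every xyⁱz is accepted.

d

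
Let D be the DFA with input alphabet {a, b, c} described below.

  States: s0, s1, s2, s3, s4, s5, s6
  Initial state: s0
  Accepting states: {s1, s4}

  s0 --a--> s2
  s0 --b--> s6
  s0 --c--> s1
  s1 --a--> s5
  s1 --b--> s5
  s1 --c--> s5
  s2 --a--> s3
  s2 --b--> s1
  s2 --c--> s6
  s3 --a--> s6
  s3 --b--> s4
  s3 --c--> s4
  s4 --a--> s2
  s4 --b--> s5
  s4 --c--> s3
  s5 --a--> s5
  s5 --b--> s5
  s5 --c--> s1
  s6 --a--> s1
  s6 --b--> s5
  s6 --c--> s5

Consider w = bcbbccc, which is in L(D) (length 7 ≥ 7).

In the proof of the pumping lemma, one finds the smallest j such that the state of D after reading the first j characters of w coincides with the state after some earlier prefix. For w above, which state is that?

s5

Run of D on w = b c b b c c c:
  step 0: s0  (start)
  step 1: s6  (read b: s0→s6)
  step 2: s5  (read c: s6→s5)
  step 3: s5  (read b: s5→s5)   ← first repeat (s5 seen earlier)
  step 4: s5  (read b: s5→s5)
  step 5: s1  (read c: s5→s1)
  step 6: s5  (read c: s1→s5)
  step 7: s1  (read c: s5→s1)

The earliest repeat is at step j = 3: D is in s5, which it already visited at step i = 2.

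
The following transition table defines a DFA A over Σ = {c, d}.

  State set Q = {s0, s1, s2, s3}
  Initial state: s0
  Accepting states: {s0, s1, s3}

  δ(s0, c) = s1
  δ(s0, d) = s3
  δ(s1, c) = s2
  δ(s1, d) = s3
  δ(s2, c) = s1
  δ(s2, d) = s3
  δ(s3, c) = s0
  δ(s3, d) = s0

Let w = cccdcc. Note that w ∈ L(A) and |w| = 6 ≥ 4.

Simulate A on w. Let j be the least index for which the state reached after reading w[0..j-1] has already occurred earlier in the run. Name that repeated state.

s1

State sequence: s0 -c-> s1 -c-> s2 -c-> s1 -d-> s3 -c-> s0 -c-> s1
First repeat at step 3: s1 was already visited.

The earliest repeat is at step j = 3: A is in s1, which it already visited at step i = 1.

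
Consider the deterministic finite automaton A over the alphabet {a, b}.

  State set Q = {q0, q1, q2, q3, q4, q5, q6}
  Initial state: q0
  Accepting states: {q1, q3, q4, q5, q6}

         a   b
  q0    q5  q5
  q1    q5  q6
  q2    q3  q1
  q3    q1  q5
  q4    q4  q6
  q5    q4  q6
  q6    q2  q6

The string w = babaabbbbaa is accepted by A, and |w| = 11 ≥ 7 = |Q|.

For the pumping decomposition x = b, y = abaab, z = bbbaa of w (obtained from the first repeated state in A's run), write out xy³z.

babaababaababaabbbbaa

xy^3z = b·abaab·abaab·abaab·bbbaa = babaababaababaabbbbaa.
Reading y = abaab takes A from q5 back to q5, so after x·y·y·y the machine is still in q5, and z then leads to the accepting state q3. Hence babaababaababaabbbbaa ∈ L(A).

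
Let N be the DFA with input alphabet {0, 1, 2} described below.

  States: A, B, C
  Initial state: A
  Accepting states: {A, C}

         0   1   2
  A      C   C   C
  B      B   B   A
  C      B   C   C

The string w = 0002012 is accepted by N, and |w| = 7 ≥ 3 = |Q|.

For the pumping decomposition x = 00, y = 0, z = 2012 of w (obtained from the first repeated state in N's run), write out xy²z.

xy^2z = 00·0·0·2012 = 00002012.
Reading y = 0 takes N from B back to B, so after x·y·y the machine is still in B, and z then leads to the accepting state C. Hence 00002012 ∈ L(N).

00002012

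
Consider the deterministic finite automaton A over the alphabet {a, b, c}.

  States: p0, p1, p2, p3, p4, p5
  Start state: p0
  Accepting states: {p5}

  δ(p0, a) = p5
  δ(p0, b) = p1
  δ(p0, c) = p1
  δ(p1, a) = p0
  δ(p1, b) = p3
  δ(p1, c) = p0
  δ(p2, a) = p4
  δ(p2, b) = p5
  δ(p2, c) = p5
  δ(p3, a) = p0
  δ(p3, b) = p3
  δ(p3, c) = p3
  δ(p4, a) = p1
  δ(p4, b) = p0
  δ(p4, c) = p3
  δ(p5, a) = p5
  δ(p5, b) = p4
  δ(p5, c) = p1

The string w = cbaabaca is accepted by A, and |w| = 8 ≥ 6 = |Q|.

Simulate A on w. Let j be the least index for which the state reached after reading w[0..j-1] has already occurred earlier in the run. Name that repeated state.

p0

State sequence: p0 -c-> p1 -b-> p3 -a-> p0 -a-> p5 -b-> p4 -a-> p1 -c-> p0 -a-> p5
First repeat at step 3: p0 was already visited.

The earliest repeat is at step j = 3: A is in p0, which it already visited at step i = 0.
Pumping length from the standard proof: p = 6 (the number of states). The repeated state found above gives |xy| = j ≤ 6 and |y| = j − i ≥ 1.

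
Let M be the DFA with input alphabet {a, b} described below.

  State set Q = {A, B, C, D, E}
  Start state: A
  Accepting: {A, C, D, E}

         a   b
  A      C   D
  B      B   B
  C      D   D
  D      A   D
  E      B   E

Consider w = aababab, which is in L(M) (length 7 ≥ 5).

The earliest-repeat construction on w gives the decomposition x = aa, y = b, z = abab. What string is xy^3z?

xy^3z = aa·b·b·b·abab = aabbbabab.
Reading y = b takes M from D back to D, so after x·y·y·y the machine is still in D, and z then leads to the accepting state D. Hence aabbbabab ∈ L(M).

aabbbabab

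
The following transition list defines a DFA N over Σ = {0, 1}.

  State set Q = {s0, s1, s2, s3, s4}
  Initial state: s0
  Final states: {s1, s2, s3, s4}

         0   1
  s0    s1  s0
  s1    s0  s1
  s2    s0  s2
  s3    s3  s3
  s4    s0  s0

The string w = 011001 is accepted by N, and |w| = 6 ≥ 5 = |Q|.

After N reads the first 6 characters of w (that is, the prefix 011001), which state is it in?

s1

Run of N on the first 6 characters of w = 0 1 1 0 0 1:
  step 0: s0  (start)
  step 1: s1  (read 0: s0→s1)
  step 2: s1  (read 1: s1→s1)
  step 3: s1  (read 1: s1→s1)
  step 4: s0  (read 0: s1→s0)
  step 5: s1  (read 0: s0→s1)
  step 6: s1  (read 1: s1→s1)

After reading 6 characters, N is in state s1.
(This kind of state-tracing is the core of the pumping-lemma construction: with 5 states, pigeonhole forces a repeat within the first 5 steps.)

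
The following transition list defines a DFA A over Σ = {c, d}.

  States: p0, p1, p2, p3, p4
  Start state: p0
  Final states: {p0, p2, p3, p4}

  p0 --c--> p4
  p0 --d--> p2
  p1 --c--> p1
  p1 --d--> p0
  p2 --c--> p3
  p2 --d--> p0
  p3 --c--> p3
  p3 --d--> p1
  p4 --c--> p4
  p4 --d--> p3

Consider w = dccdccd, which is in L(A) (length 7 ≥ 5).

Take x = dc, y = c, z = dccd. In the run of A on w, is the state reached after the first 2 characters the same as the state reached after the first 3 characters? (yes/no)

yes

Run of A on the first 3 characters of w = d c c:
  step 0: p0  (start)
  step 1: p2  (read d: p0→p2)
  step 2: p3  (read c: p2→p3)
  step 3: p3  (read c: p3→p3)

After x (step 2): p3. After xy (step 3): p3.
They match, so y = c drives A around a cycle from p3 back to itself; pumping y any number of times keeps A in p3 before reading z, and xyⁱz ∈ L(A) for every i ≥ 0.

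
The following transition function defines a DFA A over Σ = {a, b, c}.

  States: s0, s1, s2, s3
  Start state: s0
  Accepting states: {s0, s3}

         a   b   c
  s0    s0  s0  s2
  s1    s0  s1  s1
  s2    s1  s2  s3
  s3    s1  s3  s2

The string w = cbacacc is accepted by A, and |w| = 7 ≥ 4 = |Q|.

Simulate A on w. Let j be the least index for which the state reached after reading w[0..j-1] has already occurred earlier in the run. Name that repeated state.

Run of A on w = c b a c a c c:
  step 0: s0  (start)
  step 1: s2  (read c: s0→s2)
  step 2: s2  (read b: s2→s2)   ← first repeat (s2 seen earlier)
  step 3: s1  (read a: s2→s1)
  step 4: s1  (read c: s1→s1)
  step 5: s0  (read a: s1→s0)
  step 6: s2  (read c: s0→s2)
  step 7: s3  (read c: s2→s3)

The earliest repeat is at step j = 2: A is in s2, which it already visited at step i = 1.
With |Q| = 4, pigeonhole forces a state repeat no later than step 4; the substring read between the first and second visits to that state can be pumped.

s2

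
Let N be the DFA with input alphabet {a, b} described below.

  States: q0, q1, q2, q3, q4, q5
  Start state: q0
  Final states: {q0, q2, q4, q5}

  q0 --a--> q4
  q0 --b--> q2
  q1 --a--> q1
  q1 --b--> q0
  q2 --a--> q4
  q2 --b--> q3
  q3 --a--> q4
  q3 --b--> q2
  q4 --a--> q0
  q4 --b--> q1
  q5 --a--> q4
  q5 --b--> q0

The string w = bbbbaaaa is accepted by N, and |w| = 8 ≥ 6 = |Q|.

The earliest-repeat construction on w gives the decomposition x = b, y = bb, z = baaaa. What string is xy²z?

bbbbbbaaaa

xy^2z = b·bb·bb·baaaa = bbbbbbaaaa.
Reading y = bb takes N from q2 back to q2, so after x·y·y the machine is still in q2, and z then leads to the accepting state q0. Hence bbbbbbaaaa ∈ L(N).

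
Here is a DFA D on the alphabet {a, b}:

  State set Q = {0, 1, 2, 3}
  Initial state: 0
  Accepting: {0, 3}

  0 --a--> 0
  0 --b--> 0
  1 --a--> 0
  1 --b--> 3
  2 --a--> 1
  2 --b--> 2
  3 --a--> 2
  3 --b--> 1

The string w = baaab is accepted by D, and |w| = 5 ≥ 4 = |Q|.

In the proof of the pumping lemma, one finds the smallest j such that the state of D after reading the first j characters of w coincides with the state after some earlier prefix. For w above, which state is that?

Run of D on w = b a a a b:
  step 0: 0  (start)
  step 1: 0  (read b: 0→0)   ← first repeat (0 seen earlier)
  step 2: 0  (read a: 0→0)
  step 3: 0  (read a: 0→0)
  step 4: 0  (read a: 0→0)
  step 5: 0  (read b: 0→0)

The earliest repeat is at step j = 1: D is in 0, which it already visited at step i = 0.
The DFA has 4 states, so the proof of the pumping lemma guarantees a repeated state among the first 4+1 visited; the segment between the two visits is the pumpable y.

0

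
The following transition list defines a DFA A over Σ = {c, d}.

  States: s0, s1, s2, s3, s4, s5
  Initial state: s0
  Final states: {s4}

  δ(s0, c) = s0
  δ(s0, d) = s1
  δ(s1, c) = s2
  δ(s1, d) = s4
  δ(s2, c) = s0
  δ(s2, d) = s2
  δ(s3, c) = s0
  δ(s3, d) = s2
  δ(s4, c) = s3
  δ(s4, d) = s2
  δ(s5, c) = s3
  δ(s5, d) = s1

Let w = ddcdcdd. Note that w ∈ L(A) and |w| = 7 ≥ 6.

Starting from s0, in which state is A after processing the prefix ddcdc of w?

State sequence: s0 -d-> s1 -d-> s4 -c-> s3 -d-> s2 -c-> s0

After reading 5 characters, A is in state s0.

s0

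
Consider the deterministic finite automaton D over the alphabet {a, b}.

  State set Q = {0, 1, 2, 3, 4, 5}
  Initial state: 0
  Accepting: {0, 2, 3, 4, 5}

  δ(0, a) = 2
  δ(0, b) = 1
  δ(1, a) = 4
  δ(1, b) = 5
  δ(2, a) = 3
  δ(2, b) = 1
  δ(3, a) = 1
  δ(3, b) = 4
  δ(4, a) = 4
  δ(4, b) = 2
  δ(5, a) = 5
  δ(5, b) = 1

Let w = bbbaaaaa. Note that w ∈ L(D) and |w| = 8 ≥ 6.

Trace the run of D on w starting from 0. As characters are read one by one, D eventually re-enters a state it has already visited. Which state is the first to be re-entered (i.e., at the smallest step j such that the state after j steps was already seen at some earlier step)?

Run of D on w = b b b a a a a a:
  step 0: 0  (start)
  step 1: 1  (read b: 0→1)
  step 2: 5  (read b: 1→5)
  step 3: 1  (read b: 5→1)   ← first repeat (1 seen earlier)
  step 4: 4  (read a: 1→4)
  step 5: 4  (read a: 4→4)
  step 6: 4  (read a: 4→4)
  step 7: 4  (read a: 4→4)
  step 8: 4  (read a: 4→4)

The earliest repeat is at step j = 3: D is in 1, which it already visited at step i = 1.
Pumping length from the standard proof: p = 6 (the number of states). The repeated state found above gives |xy| = j ≤ 6 and |y| = j − i ≥ 1.

1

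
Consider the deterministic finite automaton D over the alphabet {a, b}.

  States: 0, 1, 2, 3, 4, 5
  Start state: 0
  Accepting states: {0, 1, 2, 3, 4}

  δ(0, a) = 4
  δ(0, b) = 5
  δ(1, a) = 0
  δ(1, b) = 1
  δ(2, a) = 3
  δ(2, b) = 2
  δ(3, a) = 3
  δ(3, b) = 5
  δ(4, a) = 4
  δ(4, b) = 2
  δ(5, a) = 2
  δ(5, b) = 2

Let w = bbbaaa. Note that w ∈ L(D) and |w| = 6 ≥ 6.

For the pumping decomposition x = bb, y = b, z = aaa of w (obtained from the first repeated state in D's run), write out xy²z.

xy^2z = bb·b·b·aaa = bbbbaaa.
Reading y = b takes D from 2 back to 2, so after x·y·y the machine is still in 2, and z then leads to the accepting state 3. Hence bbbbaaa ∈ L(D).

bbbbaaa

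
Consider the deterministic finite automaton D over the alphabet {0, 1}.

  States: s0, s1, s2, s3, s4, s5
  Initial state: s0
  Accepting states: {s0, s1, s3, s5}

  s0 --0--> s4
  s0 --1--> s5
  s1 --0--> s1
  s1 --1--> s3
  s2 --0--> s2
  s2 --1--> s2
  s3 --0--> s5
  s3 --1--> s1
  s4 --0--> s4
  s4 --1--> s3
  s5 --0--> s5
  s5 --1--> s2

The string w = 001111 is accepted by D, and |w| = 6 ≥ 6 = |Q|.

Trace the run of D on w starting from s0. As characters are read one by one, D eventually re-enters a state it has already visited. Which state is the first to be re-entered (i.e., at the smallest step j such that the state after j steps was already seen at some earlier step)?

Run of D on w = 0 0 1 1 1 1:
  step 0: s0  (start)
  step 1: s4  (read 0: s0→s4)
  step 2: s4  (read 0: s4→s4)   ← first repeat (s4 seen earlier)
  step 3: s3  (read 1: s4→s3)
  step 4: s1  (read 1: s3→s1)
  step 5: s3  (read 1: s1→s3)
  step 6: s1  (read 1: s3→s1)

The earliest repeat is at step j = 2: D is in s4, which it already visited at step i = 1.
The DFA has 6 states, so the proof of the pumping lemma guarantees a repeated state among the first 6+1 visited; the segment between the two visits is the pumpable y.

s4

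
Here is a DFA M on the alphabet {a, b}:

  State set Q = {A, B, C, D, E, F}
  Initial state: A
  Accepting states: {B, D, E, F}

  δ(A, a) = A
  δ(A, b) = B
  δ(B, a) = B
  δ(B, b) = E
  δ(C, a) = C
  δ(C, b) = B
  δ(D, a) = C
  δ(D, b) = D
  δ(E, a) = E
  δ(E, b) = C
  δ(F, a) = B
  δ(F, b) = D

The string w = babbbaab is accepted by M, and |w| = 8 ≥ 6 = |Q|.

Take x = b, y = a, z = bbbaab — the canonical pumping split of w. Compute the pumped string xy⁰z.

xy⁰z = xz = b·bbbaab = bbbbaab.
Reading y = a takes M from B back to B, so after x the machine is still in B, and z then leads to the accepting state E. Hence bbbbaab ∈ L(M).

bbbbaab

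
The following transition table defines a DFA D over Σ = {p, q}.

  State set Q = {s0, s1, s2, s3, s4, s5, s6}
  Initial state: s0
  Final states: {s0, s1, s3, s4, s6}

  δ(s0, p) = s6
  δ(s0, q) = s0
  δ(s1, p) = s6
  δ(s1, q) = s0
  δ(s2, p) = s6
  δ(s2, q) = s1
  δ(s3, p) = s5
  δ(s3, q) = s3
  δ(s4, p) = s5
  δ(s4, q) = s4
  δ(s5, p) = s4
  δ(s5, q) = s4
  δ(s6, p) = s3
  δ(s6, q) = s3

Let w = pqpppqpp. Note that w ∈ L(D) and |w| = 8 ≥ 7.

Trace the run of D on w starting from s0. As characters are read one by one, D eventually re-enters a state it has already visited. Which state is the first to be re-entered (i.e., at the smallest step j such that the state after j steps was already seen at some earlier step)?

s5

State sequence: s0 -p-> s6 -q-> s3 -p-> s5 -p-> s4 -p-> s5 -q-> s4 -p-> s5 -p-> s4
First repeat at step 5: s5 was already visited.

The earliest repeat is at step j = 5: D is in s5, which it already visited at step i = 3.
With |Q| = 7, pigeonhole forces a state repeat no later than step 7; the substring read between the first and second visits to that state can be pumped.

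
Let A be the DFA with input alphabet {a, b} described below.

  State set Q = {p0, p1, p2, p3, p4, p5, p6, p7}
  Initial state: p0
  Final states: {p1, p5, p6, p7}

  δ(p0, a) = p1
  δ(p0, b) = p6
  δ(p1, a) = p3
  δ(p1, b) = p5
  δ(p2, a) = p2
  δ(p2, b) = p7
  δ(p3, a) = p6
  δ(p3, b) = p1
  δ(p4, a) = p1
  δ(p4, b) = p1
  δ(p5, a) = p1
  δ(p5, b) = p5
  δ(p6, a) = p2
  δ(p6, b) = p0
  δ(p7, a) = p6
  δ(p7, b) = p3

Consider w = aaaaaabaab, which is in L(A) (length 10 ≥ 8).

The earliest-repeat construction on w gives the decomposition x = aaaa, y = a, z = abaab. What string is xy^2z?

xy^2z = aaaa·a·a·abaab = aaaaaaabaab.
Reading y = a takes A from p2 back to p2, so after x·y·y the machine is still in p2, and z then leads to the accepting state p7. Hence aaaaaaabaab ∈ L(A).

aaaaaaabaab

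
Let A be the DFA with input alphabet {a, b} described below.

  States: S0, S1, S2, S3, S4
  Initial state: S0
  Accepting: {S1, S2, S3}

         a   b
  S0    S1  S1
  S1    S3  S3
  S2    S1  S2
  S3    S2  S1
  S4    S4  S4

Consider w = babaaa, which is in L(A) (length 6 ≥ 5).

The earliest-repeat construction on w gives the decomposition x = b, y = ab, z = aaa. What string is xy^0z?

baaa

xy⁰z = xz = b·aaa = baaa.
Reading y = ab takes A from S1 back to S1, so after x the machine is still in S1, and z then leads to the accepting state S1. Hence baaa ∈ L(A).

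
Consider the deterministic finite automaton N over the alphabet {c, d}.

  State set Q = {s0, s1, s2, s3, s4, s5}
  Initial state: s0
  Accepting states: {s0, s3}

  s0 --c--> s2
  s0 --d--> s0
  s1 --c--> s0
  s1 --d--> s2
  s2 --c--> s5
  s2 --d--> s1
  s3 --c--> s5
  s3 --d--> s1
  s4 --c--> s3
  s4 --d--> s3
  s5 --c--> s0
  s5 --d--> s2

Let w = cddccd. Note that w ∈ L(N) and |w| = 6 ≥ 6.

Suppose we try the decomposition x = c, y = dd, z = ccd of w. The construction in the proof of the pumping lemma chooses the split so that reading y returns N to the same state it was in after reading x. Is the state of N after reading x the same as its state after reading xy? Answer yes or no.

yes

Run of N on the first 3 characters of w = c d d:
  step 0: s0  (start)
  step 1: s2  (read c: s0→s2)
  step 2: s1  (read d: s2→s1)
  step 3: s2  (read d: s1→s2)

After x (step 1): s2. After xy (step 3): s2.
They match, so y = dd drives N around a cycle from s2 back to itself; pumping y any number of times keeps N in s2 before reading z, and xyⁱz ∈ L(N) for every i ≥ 0.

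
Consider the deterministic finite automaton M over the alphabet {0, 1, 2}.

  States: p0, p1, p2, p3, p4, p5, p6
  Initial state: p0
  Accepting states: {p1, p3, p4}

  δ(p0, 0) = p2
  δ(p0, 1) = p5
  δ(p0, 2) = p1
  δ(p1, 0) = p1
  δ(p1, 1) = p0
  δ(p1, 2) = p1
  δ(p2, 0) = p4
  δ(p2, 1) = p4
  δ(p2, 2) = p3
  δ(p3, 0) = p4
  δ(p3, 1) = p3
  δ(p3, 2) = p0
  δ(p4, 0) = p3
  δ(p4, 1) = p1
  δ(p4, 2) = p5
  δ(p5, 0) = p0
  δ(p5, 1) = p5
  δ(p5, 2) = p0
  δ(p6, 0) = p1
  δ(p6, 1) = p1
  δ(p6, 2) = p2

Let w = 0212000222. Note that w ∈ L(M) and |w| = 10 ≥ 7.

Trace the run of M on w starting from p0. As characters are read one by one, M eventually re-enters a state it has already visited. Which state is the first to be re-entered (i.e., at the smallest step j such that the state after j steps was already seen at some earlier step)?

State sequence: p0 -0-> p2 -2-> p3 -1-> p3 -2-> p0 -0-> p2 -0-> p4 -0-> p3 -2-> p0 -2-> p1 -2-> p1
First repeat at step 3: p3 was already visited.

The earliest repeat is at step j = 3: M is in p3, which it already visited at step i = 2.
Pumping length from the standard proof: p = 7 (the number of states). The repeated state found above gives |xy| = j ≤ 7 and |y| = j − i ≥ 1.

p3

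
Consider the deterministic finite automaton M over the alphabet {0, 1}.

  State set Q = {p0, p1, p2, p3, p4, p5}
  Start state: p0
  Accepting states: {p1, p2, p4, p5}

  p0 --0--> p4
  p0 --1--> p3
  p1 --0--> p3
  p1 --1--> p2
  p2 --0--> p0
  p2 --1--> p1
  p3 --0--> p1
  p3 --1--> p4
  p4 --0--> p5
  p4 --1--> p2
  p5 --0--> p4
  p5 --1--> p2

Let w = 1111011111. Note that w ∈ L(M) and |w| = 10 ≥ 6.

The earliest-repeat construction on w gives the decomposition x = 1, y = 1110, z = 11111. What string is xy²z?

xy^2z = 1·1110·1110·11111 = 11110111011111.
Reading y = 1110 takes M from p3 back to p3, so after x·y·y the machine is still in p3, and z then leads to the accepting state p1. Hence 11110111011111 ∈ L(M).

11110111011111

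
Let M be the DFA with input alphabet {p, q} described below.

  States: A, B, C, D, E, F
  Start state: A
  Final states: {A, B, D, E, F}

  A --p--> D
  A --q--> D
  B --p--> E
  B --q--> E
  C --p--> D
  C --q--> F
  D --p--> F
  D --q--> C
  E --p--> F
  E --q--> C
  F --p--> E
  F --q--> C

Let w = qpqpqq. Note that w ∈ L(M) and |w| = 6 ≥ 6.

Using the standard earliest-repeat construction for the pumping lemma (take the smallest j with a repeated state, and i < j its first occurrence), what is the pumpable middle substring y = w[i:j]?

State sequence: A -q-> D -p-> F -q-> C -p-> D -q-> C -q-> F
First repeat at step 4: D was already visited.

So i = 1, j = 4, giving x = w[0:1] = q, y = w[1:4] = pqp, z = w[4:6] = qq.
Check: |xy| = 4 ≤ 6 and |y| = 3 ≥ 1. Reading y takes M from D back to D, so every xyⁱz is accepted.
The DFA has 6 states, so the proof of the pumping lemma guarantees a repeated state among the first 6+1 visited; the segment between the two visits is the pumpable y.

pqp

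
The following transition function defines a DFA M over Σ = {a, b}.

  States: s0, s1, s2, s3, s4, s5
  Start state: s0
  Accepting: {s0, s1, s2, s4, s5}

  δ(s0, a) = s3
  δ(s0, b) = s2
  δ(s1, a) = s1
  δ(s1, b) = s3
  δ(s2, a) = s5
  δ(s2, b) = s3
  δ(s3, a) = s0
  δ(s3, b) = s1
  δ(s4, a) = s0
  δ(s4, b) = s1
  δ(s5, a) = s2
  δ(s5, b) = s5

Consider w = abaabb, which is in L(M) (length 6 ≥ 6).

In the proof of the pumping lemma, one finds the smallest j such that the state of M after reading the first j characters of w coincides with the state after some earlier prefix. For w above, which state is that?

s1

State sequence: s0 -a-> s3 -b-> s1 -a-> s1 -a-> s1 -b-> s3 -b-> s1
First repeat at step 3: s1 was already visited.

The earliest repeat is at step j = 3: M is in s1, which it already visited at step i = 2.
Pumping length from the standard proof: p = 6 (the number of states). The repeated state found above gives |xy| = j ≤ 6 and |y| = j − i ≥ 1.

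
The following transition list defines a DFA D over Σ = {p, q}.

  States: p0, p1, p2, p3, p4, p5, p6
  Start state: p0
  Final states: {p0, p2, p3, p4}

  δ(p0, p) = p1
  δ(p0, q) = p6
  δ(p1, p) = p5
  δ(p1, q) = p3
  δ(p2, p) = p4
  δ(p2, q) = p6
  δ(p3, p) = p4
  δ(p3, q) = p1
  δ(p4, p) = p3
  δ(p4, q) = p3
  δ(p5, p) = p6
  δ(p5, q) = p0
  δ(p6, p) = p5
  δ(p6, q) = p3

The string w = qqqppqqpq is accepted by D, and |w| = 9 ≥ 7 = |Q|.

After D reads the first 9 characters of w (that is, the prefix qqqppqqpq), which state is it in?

p0

State sequence: p0 -q-> p6 -q-> p3 -q-> p1 -p-> p5 -p-> p6 -q-> p3 -q-> p1 -p-> p5 -q-> p0

After reading 9 characters, D is in state p0.
(This kind of state-tracing is the core of the pumping-lemma construction: with 7 states, pigeonhole forces a repeat within the first 7 steps.)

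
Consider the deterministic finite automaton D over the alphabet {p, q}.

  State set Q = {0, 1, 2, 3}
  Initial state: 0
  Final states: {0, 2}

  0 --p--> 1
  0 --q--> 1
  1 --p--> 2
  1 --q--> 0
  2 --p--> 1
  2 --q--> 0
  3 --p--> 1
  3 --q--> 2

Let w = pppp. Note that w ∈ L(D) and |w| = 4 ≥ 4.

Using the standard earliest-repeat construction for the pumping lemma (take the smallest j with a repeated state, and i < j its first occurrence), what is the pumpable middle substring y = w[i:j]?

Run of D on w = p p p p:
  step 0: 0  (start)
  step 1: 1  (read p: 0→1)
  step 2: 2  (read p: 1→2)
  step 3: 1  (read p: 2→1)   ← first repeat (1 seen earlier)
  step 4: 2  (read p: 1→2)

So i = 1, j = 3, giving x = w[0:1] = p, y = w[1:3] = pp, z = w[3:4] = p.
Check: |xy| = 3 ≤ 4 and |y| = 2 ≥ 1. Reading y takes D from 1 back to 1, so every xyⁱz is accepted.
Pumping length from the standard proof: p = 4 (the number of states). The repeated state found above gives |xy| = j ≤ 4 and |y| = j − i ≥ 1.

pp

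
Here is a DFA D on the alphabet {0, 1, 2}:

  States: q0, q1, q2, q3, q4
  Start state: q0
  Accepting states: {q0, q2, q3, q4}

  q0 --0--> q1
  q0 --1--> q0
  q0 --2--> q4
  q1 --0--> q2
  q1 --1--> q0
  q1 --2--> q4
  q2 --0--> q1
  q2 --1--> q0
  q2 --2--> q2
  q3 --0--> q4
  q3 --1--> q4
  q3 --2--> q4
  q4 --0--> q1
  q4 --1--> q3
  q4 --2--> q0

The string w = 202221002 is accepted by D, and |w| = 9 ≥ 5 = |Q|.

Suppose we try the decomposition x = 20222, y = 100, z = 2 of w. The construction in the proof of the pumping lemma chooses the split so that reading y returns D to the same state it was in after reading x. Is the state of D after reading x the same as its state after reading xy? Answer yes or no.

Run of D on the first 8 characters of w = 2 0 2 2 2 1 0 0:
  step 0: q0  (start)
  step 1: q4  (read 2: q0→q4)
  step 2: q1  (read 0: q4→q1)
  step 3: q4  (read 2: q1→q4)
  step 4: q0  (read 2: q4→q0)
  step 5: q4  (read 2: q0→q4)
  step 6: q3  (read 1: q4→q3)
  step 7: q4  (read 0: q3→q4)
  step 8: q1  (read 0: q4→q1)

After x (step 5): q4. After xy (step 8): q1.
They differ (q4 ≠ q1), so y is not a cycle from the state after x; this split is not the one the pumping-lemma construction produces, and pumping y need not keep the string in L(D).

no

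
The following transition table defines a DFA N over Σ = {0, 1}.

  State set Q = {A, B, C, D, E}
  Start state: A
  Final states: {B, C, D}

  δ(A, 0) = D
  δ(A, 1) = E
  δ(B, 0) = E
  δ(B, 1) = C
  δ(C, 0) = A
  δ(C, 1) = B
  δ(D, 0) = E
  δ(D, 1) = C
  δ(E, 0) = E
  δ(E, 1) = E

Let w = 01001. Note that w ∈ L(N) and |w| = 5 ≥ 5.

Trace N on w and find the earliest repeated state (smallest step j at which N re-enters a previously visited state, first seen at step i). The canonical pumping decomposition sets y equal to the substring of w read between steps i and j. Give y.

010

State sequence: A -0-> D -1-> C -0-> A -0-> D -1-> C
First repeat at step 3: A was already visited.

So i = 0, j = 3, giving x = w[0:0] = ε, y = w[0:3] = 010, z = w[3:5] = 01.
Check: |xy| = 3 ≤ 5 and |y| = 3 ≥ 1. Reading y takes N from A back to A, so every xyⁱz is accepted.
Pumping length from the standard proof: p = 5 (the number of states). The repeated state found above gives |xy| = j ≤ 5 and |y| = j − i ≥ 1.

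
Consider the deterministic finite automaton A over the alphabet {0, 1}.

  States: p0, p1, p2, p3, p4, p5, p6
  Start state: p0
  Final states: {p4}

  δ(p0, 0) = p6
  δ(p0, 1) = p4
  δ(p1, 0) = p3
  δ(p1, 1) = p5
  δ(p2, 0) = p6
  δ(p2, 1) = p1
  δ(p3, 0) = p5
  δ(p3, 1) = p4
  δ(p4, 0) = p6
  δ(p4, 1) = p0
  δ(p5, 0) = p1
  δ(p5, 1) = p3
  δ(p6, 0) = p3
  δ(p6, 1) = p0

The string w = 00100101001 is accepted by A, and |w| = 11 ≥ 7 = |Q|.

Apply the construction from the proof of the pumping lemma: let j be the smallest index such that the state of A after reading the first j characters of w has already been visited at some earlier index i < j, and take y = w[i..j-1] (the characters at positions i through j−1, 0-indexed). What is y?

010

State sequence: p0 -0-> p6 -0-> p3 -1-> p4 -0-> p6 -0-> p3 -1-> p4 -0-> p6 -1-> p0 -0-> p6 -0-> p3 -1-> p4
First repeat at step 4: p6 was already visited.

So i = 1, j = 4, giving x = w[0:1] = 0, y = w[1:4] = 010, z = w[4:11] = 0101001.
Check: |xy| = 4 ≤ 7 and |y| = 3 ≥ 1. Reading y takes A from p6 back to p6, so every xyⁱz is accepted.
The DFA has 7 states, so the proof of the pumping lemma guarantees a repeated state among the first 7+1 visited; the segment between the two visits is the pumpable y.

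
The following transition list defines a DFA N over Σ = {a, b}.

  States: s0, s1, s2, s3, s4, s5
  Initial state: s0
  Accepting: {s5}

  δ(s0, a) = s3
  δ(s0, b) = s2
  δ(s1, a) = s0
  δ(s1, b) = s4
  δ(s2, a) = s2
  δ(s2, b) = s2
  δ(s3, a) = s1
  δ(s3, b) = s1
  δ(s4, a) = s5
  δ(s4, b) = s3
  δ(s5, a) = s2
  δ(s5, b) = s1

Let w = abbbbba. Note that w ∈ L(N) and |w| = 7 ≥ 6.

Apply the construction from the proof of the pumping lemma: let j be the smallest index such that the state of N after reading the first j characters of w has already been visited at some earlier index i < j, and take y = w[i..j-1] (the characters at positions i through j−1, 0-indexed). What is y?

Run of N on w = a b b b b b a:
  step 0: s0  (start)
  step 1: s3  (read a: s0→s3)
  step 2: s1  (read b: s3→s1)
  step 3: s4  (read b: s1→s4)
  step 4: s3  (read b: s4→s3)   ← first repeat (s3 seen earlier)
  step 5: s1  (read b: s3→s1)
  step 6: s4  (read b: s1→s4)
  step 7: s5  (read a: s4→s5)

So i = 1, j = 4, giving x = w[0:1] = a, y = w[1:4] = bbb, z = w[4:7] = bba.
Check: |xy| = 4 ≤ 6 and |y| = 3 ≥ 1. Reading y takes N from s3 back to s3, so every xyⁱz is accepted.

bbb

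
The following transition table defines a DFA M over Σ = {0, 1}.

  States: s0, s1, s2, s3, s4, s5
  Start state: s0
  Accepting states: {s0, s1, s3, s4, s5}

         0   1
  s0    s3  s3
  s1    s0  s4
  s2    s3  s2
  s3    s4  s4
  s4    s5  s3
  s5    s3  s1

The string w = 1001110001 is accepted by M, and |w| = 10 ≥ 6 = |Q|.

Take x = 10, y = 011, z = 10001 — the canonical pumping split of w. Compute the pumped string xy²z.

1001101110001

xy^2z = 10·011·011·10001 = 1001101110001.
Reading y = 011 takes M from s4 back to s4, so after x·y·y the machine is still in s4, and z then leads to the accepting state s4. Hence 1001101110001 ∈ L(M).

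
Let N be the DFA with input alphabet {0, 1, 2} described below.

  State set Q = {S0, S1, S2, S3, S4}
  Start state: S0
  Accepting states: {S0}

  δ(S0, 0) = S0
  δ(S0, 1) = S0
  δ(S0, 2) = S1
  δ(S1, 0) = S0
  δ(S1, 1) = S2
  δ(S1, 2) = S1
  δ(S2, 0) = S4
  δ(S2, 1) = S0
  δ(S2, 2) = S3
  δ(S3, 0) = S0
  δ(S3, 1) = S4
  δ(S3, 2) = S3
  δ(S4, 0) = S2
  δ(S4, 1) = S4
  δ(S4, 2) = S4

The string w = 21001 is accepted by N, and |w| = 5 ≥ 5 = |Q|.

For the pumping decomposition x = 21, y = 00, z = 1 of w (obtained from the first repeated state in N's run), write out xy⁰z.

211

xy⁰z = xz = 21·1 = 211.
Reading y = 00 takes N from S2 back to S2, so after x the machine is still in S2, and z then leads to the accepting state S0. Hence 211 ∈ L(N).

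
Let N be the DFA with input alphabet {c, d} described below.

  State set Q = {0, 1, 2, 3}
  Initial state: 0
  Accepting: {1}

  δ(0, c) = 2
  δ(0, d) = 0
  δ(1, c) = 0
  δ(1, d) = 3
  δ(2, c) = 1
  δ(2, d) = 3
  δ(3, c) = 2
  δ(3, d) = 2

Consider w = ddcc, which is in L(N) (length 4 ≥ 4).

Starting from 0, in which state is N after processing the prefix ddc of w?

Run of N on the first 3 characters of w = d d c:
  step 0: 0  (start)
  step 1: 0  (read d: 0→0)
  step 2: 0  (read d: 0→0)
  step 3: 2  (read c: 0→2)

After reading 3 characters, N is in state 2.
(This kind of state-tracing is the core of the pumping-lemma construction: with 4 states, pigeonhole forces a repeat within the first 4 steps.)

2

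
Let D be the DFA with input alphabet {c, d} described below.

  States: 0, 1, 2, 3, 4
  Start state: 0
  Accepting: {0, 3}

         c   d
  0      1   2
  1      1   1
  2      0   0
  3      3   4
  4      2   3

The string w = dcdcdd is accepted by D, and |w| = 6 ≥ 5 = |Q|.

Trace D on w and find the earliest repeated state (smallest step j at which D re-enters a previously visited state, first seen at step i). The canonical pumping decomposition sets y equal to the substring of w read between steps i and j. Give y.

dc

State sequence: 0 -d-> 2 -c-> 0 -d-> 2 -c-> 0 -d-> 2 -d-> 0
First repeat at step 2: 0 was already visited.

So i = 0, j = 2, giving x = w[0:0] = ε, y = w[0:2] = dc, z = w[2:6] = dcdd.
Check: |xy| = 2 ≤ 5 and |y| = 2 ≥ 1. Reading y takes D from 0 back to 0, so every xyⁱz is accepted.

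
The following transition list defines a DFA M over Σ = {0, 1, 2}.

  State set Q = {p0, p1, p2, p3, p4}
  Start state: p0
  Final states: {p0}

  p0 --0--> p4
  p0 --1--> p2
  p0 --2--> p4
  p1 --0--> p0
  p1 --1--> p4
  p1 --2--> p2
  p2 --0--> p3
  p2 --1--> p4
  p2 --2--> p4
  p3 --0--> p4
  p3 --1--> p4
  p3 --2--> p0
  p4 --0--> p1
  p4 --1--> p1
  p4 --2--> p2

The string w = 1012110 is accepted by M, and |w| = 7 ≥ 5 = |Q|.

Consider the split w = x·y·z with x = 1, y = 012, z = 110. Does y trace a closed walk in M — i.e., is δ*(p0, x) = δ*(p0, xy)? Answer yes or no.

yes

Run of M on the first 4 characters of w = 1 0 1 2:
  step 0: p0  (start)
  step 1: p2  (read 1: p0→p2)
  step 2: p3  (read 0: p2→p3)
  step 3: p4  (read 1: p3→p4)
  step 4: p2  (read 2: p4→p2)

After x (step 1): p2. After xy (step 4): p2.
They match, so y = 012 drives M around a cycle from p2 back to itself; pumping y any number of times keeps M in p2 before reading z, and xyⁱz ∈ L(M) for every i ≥ 0.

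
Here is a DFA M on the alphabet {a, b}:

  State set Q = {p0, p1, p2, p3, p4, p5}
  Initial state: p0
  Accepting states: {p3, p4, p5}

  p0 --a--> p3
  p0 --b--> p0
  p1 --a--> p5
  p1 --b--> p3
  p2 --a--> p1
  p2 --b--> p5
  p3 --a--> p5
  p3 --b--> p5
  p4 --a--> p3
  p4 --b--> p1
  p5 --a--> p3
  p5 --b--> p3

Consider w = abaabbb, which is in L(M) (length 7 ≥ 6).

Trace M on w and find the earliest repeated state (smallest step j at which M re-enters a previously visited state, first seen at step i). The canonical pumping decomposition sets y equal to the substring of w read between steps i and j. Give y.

ba

Run of M on w = a b a a b b b:
  step 0: p0  (start)
  step 1: p3  (read a: p0→p3)
  step 2: p5  (read b: p3→p5)
  step 3: p3  (read a: p5→p3)   ← first repeat (p3 seen earlier)
  step 4: p5  (read a: p3→p5)
  step 5: p3  (read b: p5→p3)
  step 6: p5  (read b: p3→p5)
  step 7: p3  (read b: p5→p3)

So i = 1, j = 3, giving x = w[0:1] = a, y = w[1:3] = ba, z = w[3:7] = abbb.
Check: |xy| = 3 ≤ 6 and |y| = 2 ≥ 1. Reading y takes M from p3 back to p3, so every xyⁱz is accepted.
Pumping length from the standard proof: p = 6 (the number of states). The repeated state found above gives |xy| = j ≤ 6 and |y| = j − i ≥ 1.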